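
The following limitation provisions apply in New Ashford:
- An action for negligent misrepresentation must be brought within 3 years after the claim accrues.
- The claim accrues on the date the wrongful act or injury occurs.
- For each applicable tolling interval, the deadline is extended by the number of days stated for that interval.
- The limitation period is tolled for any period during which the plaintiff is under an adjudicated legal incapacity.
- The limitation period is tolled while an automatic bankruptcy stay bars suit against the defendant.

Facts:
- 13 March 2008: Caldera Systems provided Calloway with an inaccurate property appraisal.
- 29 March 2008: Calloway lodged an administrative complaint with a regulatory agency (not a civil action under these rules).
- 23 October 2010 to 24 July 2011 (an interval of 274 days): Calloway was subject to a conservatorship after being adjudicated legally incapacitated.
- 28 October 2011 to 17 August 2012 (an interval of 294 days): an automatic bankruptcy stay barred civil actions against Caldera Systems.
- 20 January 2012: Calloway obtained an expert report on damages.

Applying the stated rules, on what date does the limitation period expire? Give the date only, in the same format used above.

The claim accrued on 13 March 2008, the date of the act.
Adding the 3 years base period to 13 March 2008 gives a deadline of 13 March 2011, before any tolling.
Because the plaintiff's legal incapacity ran from 23 October 2010 to 24 July 2011, the deadline is extended by 274 days to 12 December 2011.
Because the automatic bankruptcy stay ran from 28 October 2011 to 17 August 2012, the deadline is extended by 294 days to 1 October 2012.
None of the other events listed affects the running of the period under the stated rules.

1 October 2012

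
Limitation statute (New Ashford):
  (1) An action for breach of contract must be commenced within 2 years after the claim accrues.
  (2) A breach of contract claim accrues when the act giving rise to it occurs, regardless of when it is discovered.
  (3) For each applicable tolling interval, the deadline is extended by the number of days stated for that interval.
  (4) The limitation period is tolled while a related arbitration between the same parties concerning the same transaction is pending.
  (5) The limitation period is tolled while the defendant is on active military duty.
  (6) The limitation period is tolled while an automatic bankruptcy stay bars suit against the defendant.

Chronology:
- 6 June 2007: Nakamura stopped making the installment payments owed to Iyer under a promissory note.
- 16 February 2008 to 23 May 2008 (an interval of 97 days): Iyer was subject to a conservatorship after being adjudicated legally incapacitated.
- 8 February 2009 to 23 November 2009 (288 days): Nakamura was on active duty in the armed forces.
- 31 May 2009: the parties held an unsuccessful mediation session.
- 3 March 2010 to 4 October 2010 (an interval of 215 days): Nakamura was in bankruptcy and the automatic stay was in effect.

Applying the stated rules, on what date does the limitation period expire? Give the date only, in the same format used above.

The limitation period began to run on 6 June 2007.
The untolled deadline — 2 years after 6 June 2007 — is 6 June 2009.
The period was tolled for 288 days by the defendant's active military service (8 February 2009 to 23 November 2009), pushing the deadline to 21 March 2010.
The automatic bankruptcy stay from 3 March 2010 to 4 October 2010 tolled the period for 215 days, extending the deadline to 22 October 2010.
No stated provision tolls the period for the plaintiff's incapacity, so the interval from 16 February 2008 to 23 May 2008 has no effect on the deadline.
Nothing else in the chronology tolls or restarts the period.

22 October 2010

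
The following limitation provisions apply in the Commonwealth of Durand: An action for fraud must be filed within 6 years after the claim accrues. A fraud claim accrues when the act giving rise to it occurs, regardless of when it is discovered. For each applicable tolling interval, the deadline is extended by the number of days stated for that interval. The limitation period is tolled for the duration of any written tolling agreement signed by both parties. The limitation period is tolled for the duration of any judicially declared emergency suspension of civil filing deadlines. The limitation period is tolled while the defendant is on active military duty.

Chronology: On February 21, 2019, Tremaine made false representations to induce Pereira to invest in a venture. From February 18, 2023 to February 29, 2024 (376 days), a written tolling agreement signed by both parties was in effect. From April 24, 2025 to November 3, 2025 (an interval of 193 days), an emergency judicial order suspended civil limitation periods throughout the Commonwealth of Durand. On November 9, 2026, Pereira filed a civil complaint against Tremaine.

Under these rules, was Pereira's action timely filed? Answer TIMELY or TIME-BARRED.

TIME-BARRED

The claim accrued on February 21, 2019, when the wrongful act occurred.
6 years from February 21, 2019 is February 21, 2025.
Because the written tolling agreement ran from February 18, 2023 to February 29, 2024, the deadline is extended by 376 days to March 4, 2026.
Because the emergency suspension of filing deadlines ran from April 24, 2025 to November 3, 2025, the deadline is extended by 193 days to September 13, 2026.
The November 9, 2026 filing falls after the September 13, 2026 deadline; the claim is time-barred.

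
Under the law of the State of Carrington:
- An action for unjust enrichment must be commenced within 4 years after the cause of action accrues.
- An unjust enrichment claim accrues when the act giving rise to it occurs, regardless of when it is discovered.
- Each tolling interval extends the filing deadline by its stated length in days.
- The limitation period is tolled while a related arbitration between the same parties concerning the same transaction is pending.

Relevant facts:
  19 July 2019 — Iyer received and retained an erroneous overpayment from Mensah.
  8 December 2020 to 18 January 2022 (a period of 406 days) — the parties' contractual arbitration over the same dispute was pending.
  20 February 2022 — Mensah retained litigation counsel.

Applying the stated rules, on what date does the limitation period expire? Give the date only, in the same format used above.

28 August 2024

The limitation period began to run on 19 July 2019.
The untolled deadline — 4 years after 19 July 2019 — is 19 July 2023.
The pending related arbitration from 8 December 2020 to 18 January 2022 tolled the period for 406 days, extending the deadline to 28 August 2024.
None of the other events listed affects the running of the period under the stated rules.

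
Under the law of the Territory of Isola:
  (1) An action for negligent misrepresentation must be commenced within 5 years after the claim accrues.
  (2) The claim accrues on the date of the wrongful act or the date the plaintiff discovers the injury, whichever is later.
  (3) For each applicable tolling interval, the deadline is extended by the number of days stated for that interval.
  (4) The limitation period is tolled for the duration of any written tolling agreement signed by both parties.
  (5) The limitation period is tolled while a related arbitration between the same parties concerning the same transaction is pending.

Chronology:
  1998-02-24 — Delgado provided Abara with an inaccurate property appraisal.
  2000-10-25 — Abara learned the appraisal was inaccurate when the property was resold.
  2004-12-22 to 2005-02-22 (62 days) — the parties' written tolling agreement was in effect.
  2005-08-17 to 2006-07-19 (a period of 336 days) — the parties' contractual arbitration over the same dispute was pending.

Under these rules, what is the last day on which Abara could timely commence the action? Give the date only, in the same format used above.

2006-11-27

The claim accrued on 2000-10-25 — the later of the 1998-02-24 act and the 2000-10-25 discovery.
The untolled deadline — 5 years after 2000-10-25 — is 2005-10-25.
The written tolling agreement from 2004-12-22 to 2005-02-22 tolled the period for 62 days, extending the deadline to 2005-12-26.
The period was tolled for 336 days by the pending related arbitration (2005-08-17 to 2006-07-19), pushing the deadline to 2006-11-27.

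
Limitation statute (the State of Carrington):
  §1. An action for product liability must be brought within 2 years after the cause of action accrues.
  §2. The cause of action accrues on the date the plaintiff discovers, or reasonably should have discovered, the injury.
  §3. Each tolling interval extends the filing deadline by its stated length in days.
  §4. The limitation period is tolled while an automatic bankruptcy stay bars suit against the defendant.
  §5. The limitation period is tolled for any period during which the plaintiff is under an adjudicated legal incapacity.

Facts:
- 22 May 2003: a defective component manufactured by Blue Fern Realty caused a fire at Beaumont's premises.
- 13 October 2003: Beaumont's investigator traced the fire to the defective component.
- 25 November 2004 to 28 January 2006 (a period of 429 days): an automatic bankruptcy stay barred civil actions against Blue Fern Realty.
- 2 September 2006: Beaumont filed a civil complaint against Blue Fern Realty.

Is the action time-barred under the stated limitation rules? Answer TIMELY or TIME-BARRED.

Under the discovery rule, the claim accrued on 13 October 2003, when Beaumont discovered the injury — not on the 22 May 2003 date of the underlying act.
2 years from 13 October 2003 is 13 October 2005.
The period was tolled for 429 days by the automatic bankruptcy stay (25 November 2004 to 28 January 2006), pushing the deadline to 16 December 2006.
Beaumont filed on 2 September 2006, before the 16 December 2006 deadline, so the action is timely.

TIMELY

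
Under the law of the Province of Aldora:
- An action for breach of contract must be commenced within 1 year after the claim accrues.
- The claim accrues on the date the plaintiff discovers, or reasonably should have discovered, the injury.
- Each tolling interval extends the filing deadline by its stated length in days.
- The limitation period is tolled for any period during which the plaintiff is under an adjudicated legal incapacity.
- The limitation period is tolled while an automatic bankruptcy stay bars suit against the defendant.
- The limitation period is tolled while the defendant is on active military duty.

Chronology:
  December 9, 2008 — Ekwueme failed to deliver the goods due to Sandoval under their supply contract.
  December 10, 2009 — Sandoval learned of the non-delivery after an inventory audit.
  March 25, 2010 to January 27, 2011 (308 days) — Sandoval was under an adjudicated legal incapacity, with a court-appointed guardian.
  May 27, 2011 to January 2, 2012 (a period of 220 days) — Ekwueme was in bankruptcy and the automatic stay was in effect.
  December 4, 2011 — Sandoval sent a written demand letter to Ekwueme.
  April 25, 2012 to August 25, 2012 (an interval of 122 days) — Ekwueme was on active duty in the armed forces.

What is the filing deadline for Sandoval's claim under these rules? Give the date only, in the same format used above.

Under the discovery rule, the claim accrued on December 10, 2009, when Sandoval discovered the injury — not on the December 9, 2008 date of the underlying act.
1 year from December 10, 2009 is December 10, 2010.
The plaintiff's legal incapacity from March 25, 2010 to January 27, 2011 tolled the period for 308 days, extending the deadline to October 14, 2011.
Because the automatic bankruptcy stay ran from May 27, 2011 to January 2, 2012, the deadline is extended by 220 days to May 21, 2012.
Because the defendant's active military service ran from April 25, 2012 to August 25, 2012, the deadline is extended by 122 days to September 20, 2012.
None of the other events listed affects the running of the period under the stated rules.

September 20, 2012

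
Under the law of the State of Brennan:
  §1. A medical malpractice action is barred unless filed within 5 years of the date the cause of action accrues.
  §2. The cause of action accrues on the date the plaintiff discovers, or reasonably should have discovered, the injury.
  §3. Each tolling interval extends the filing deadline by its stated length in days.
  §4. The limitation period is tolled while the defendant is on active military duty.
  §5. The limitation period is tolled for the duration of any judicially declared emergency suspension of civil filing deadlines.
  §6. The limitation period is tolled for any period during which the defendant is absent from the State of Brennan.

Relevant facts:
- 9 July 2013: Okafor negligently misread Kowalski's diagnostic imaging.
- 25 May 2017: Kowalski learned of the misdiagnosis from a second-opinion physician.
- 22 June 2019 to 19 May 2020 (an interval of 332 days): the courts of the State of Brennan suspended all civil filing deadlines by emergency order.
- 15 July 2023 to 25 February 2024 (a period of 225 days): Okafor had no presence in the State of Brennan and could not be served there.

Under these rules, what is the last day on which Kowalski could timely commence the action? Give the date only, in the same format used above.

Under the discovery rule, the claim accrued on 25 May 2017, when Kowalski discovered the injury — not on the 9 July 2013 date of the underlying act.
5 years from 25 May 2017 is 25 May 2022.
The period was tolled for 332 days by the emergency suspension of filing deadlines (22 June 2019 to 19 May 2020), pushing the deadline to 22 April 2023.
The defendant's absence from the jurisdiction from 15 July 2023 to 25 February 2024 began after the period had already run on 22 April 2023, so it has no tolling effect.

22 April 2023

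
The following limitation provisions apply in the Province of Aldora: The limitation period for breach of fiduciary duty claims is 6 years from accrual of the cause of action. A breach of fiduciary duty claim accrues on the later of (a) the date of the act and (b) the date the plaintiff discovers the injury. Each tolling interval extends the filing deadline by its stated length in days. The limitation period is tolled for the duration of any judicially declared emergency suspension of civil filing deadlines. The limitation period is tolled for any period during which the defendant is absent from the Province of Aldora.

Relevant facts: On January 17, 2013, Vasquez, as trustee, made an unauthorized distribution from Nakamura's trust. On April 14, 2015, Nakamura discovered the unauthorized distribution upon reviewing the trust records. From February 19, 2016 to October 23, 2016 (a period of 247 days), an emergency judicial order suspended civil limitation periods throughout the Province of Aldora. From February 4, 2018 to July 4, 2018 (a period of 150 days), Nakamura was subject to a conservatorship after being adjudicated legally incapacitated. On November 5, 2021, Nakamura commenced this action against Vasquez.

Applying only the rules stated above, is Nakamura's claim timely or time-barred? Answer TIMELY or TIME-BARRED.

TIMELY

Because discovery on April 14, 2015 post-dates the January 17, 2013 act, accrual under the later-of rule falls on April 14, 2015.
The untolled deadline — 6 years after April 14, 2015 — is April 14, 2021.
The period was tolled for 247 days by the emergency suspension of filing deadlines (February 19, 2016 to October 23, 2016), pushing the deadline to December 17, 2021.
No stated provision tolls the period for the plaintiff's incapacity, so the interval from February 4, 2018 to July 4, 2018 has no effect on the deadline.
Nakamura filed on November 5, 2021, before the December 17, 2021 deadline, so the action is timely.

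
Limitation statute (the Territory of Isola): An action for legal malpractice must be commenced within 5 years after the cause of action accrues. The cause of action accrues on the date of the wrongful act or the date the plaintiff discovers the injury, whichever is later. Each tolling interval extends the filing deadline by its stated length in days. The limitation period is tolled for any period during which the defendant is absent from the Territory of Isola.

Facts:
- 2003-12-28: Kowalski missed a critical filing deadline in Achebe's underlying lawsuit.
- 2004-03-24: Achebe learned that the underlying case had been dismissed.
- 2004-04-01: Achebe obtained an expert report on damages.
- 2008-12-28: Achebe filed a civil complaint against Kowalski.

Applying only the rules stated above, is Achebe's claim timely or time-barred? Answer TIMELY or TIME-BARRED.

The claim accrued on 2004-03-24 — the later of the 2003-12-28 act and the 2004-03-24 discovery.
The untolled deadline — 5 years after 2004-03-24 — is 2009-03-24.
The other events in the timeline have no effect on the limitation period under the stated rules.
Filing on 2008-12-28 beat the 2009-03-24 deadline — the action is timely.

TIMELY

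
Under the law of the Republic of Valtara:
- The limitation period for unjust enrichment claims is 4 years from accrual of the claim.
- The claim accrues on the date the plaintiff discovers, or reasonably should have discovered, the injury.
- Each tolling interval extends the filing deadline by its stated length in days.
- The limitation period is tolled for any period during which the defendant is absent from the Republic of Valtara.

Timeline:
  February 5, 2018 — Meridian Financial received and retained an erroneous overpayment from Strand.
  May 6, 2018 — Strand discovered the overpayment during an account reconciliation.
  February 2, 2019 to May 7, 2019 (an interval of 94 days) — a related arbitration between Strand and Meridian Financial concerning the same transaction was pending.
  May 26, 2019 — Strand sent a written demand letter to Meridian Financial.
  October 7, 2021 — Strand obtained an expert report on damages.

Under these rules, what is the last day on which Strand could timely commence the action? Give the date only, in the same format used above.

May 6, 2022

Accrual is tied to discovery, so the period began on May 6, 2018 rather than on February 5, 2018 when the act occurred.
4 years from May 6, 2018 is May 6, 2022.
The pending related arbitration from February 2, 2019 to May 7, 2019 does not toll the period, because no stated rule makes a pending arbitration a tolling event.
The other events in the timeline have no effect on the limitation period under the stated rules.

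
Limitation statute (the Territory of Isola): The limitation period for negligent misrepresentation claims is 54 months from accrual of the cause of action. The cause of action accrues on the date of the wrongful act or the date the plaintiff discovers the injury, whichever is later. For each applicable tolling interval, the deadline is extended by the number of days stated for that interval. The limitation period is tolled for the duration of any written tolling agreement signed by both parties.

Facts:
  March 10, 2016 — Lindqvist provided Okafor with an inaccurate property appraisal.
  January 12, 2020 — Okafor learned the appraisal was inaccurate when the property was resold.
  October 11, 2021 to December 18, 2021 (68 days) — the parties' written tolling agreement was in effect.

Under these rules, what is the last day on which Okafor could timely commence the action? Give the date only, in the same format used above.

September 18, 2024

Because discovery on January 12, 2020 post-dates the March 10, 2016 act, accrual under the later-of rule falls on January 12, 2020.
The untolled deadline — 54 months after January 12, 2020 — is July 12, 2024.
Because the written tolling agreement ran from October 11, 2021 to December 18, 2021, the deadline is extended by 68 days to September 18, 2024.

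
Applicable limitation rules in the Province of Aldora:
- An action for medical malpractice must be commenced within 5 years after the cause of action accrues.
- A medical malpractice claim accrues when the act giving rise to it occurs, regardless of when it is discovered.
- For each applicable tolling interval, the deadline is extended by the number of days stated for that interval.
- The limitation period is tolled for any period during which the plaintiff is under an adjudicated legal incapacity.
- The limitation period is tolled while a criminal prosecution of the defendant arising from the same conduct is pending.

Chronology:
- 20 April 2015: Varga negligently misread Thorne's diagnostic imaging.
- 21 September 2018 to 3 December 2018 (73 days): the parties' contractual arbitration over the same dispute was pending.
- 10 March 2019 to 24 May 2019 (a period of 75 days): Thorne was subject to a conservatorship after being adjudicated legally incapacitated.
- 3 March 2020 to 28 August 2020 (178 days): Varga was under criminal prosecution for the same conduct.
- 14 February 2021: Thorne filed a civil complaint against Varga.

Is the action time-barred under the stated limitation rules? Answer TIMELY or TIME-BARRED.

The claim accrued on 20 April 2015, when the wrongful act occurred.
5 years from 20 April 2015 is 20 April 2020.
Because the plaintiff's legal incapacity ran from 10 March 2019 to 24 May 2019, the deadline is extended by 75 days to 4 July 2020.
The pending criminal prosecution from 3 March 2020 to 28 August 2020 tolled the period for 178 days, extending the deadline to 29 December 2020.
Although a pending arbitration ran from 21 September 2018 to 3 December 2018, the stated rules do not make that a tolling event, so it is disregarded.
Thorne filed on 14 February 2021, after the 29 December 2020 deadline, so the action is time-barred.

TIME-BARRED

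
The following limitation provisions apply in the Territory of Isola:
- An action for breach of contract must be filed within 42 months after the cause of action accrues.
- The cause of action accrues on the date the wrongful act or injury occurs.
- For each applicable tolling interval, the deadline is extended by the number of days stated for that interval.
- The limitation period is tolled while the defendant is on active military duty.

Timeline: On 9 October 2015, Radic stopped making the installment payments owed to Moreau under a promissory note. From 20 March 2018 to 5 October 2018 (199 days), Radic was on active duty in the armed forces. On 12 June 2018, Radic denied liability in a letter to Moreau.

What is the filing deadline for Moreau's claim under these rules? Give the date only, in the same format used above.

The claim accrued on 9 October 2015, when the wrongful act occurred.
The untolled deadline — 42 months after 9 October 2015 — is 9 April 2019.
Because the defendant's active military service ran from 20 March 2018 to 5 October 2018, the deadline is extended by 199 days to 25 October 2019.
None of the other events listed affects the running of the period under the stated rules.

25 October 2019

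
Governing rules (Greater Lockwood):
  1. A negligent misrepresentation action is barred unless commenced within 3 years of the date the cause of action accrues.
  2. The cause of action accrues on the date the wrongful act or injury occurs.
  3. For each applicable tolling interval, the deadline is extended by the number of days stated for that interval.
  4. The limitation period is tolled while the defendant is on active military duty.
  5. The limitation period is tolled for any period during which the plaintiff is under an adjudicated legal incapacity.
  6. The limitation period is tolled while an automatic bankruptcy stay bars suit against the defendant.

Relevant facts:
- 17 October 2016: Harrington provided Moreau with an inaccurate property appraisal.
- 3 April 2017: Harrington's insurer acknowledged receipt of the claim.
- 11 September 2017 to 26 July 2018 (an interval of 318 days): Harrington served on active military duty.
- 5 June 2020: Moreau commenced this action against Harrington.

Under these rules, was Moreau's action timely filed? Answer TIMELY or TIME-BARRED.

TIMELY

The claim accrued on 17 October 2016, when the wrongful act occurred.
Adding the 3 years base period to 17 October 2016 gives a deadline of 17 October 2019, before any tolling.
Because the defendant's active military service ran from 11 September 2017 to 26 July 2018, the deadline is extended by 318 days to 30 August 2020.
The other events in the timeline have no effect on the limitation period under the stated rules.
Filing on 5 June 2020 beat the 30 August 2020 deadline — the action is timely.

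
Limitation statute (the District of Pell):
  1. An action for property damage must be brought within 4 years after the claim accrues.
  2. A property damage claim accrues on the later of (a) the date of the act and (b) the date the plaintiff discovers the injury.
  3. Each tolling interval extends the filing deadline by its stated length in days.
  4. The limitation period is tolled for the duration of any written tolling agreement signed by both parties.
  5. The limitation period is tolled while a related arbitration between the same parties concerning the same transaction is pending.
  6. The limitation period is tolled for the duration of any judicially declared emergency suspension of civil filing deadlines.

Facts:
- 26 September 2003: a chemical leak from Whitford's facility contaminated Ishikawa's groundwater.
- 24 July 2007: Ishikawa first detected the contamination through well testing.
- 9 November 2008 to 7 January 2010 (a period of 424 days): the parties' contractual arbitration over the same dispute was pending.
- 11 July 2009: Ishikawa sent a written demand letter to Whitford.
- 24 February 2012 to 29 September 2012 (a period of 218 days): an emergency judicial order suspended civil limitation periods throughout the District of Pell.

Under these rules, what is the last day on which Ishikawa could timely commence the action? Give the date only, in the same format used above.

26 April 2013

The claim accrued on 24 July 2007 — the later of the 26 September 2003 act and the 24 July 2007 discovery.
The untolled deadline — 4 years after 24 July 2007 — is 24 July 2011.
Because the pending related arbitration ran from 9 November 2008 to 7 January 2010, the deadline is extended by 424 days to 20 September 2012.
Because the emergency suspension of filing deadlines ran from 24 February 2012 to 29 September 2012, the deadline is extended by 218 days to 26 April 2013.
Nothing else in the chronology tolls or restarts the period.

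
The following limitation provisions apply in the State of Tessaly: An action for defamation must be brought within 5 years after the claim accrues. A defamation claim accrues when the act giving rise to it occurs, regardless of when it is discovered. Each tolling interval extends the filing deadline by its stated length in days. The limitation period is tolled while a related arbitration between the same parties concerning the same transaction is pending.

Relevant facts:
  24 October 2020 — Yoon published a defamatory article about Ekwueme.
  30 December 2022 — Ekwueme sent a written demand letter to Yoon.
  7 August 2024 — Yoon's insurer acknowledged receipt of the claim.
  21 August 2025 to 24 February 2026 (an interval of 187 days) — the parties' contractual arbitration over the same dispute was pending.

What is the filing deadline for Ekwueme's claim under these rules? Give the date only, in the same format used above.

The limitation period began to run on 24 October 2020.
Adding the 5 years base period to 24 October 2020 gives a deadline of 24 October 2025, before any tolling.
Because the pending related arbitration ran from 21 August 2025 to 24 February 2026, the deadline is extended by 187 days to 29 April 2026.
None of the other events listed affects the running of the period under the stated rules.

29 April 2026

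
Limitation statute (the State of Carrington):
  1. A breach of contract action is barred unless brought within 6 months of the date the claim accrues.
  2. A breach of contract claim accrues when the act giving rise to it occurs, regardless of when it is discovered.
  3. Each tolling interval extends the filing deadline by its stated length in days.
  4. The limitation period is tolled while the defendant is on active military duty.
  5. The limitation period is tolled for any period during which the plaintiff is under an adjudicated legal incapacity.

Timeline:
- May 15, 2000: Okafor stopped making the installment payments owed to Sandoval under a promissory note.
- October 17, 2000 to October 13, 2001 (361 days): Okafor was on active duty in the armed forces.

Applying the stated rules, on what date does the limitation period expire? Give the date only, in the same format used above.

The claim accrued on May 15, 2000, the date of the act.
6 months from May 15, 2000 is November 15, 2000.
The defendant's active military service from October 17, 2000 to October 13, 2001 tolled the period for 361 days, extending the deadline to November 11, 2001.

November 11, 2001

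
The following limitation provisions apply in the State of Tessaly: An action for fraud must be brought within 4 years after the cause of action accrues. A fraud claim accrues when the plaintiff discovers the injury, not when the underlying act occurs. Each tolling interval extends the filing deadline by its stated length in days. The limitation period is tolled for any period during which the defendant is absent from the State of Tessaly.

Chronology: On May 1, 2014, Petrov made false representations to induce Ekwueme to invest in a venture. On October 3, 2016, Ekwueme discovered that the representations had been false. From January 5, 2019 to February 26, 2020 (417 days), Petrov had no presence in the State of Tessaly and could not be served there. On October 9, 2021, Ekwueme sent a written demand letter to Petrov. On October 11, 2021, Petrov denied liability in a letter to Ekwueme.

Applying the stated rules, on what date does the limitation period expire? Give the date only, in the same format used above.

November 24, 2021

Accrual is tied to discovery, so the period began on October 3, 2016 rather than on May 1, 2014 when the act occurred.
The untolled deadline — 4 years after October 3, 2016 — is October 3, 2020.
The period was tolled for 417 days by the defendant's absence from the jurisdiction (January 5, 2019 to February 26, 2020), pushing the deadline to November 24, 2021.
None of the other events listed affects the running of the period under the stated rules.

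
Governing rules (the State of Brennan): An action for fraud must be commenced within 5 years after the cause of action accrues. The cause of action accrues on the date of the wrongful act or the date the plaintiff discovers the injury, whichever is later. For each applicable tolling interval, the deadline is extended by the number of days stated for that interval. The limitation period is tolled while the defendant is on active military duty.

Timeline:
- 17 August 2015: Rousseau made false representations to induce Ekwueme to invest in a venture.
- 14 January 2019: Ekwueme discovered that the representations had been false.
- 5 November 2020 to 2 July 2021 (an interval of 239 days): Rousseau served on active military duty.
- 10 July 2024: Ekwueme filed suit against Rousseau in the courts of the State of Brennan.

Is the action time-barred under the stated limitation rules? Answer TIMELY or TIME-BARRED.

The claim accrued on 14 January 2019 — the later of the 17 August 2015 act and the 14 January 2019 discovery.
The untolled deadline — 5 years after 14 January 2019 — is 14 January 2024.
The period was tolled for 239 days by the defendant's active military service (5 November 2020 to 2 July 2021), pushing the deadline to 9 September 2024.
Filing on 10 July 2024 beat the 9 September 2024 deadline — the action is timely.

TIMELY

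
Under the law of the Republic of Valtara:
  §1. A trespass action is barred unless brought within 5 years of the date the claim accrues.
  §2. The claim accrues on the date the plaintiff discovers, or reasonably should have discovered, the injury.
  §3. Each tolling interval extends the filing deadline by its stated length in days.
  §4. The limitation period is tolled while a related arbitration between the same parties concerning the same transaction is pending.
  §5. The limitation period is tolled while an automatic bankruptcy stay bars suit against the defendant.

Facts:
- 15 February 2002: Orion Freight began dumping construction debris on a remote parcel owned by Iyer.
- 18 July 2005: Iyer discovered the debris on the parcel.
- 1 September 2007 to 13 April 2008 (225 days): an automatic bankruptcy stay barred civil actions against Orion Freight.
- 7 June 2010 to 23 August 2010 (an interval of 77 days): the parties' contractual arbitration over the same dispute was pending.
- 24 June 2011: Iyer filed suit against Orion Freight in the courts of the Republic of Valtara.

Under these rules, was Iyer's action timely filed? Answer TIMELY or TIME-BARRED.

Under the discovery rule, the claim accrued on 18 July 2005, when Iyer discovered the injury — not on the 15 February 2002 date of the underlying act.
Adding the 5 years base period to 18 July 2005 gives a deadline of 18 July 2010, before any tolling.
The automatic bankruptcy stay from 1 September 2007 to 13 April 2008 tolled the period for 225 days, extending the deadline to 28 February 2011.
Because the pending related arbitration ran from 7 June 2010 to 23 August 2010, the deadline is extended by 77 days to 16 May 2011.
Iyer filed on 24 June 2011, after the 16 May 2011 deadline, so the action is time-barred.

TIME-BARRED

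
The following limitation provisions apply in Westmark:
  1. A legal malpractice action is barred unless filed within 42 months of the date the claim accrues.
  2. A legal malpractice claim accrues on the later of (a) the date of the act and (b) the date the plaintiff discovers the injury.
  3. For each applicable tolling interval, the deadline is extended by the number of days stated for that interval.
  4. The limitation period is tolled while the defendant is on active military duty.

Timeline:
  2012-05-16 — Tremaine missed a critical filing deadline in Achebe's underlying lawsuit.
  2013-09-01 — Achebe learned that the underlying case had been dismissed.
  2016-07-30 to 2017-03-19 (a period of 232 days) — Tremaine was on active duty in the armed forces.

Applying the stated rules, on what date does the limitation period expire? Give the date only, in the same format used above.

2017-10-19

Taking the later of the act (2012-05-16) and discovery (2013-09-01), the claim accrued on 2013-09-01.
The untolled deadline — 42 months after 2013-09-01 — is 2017-03-01.
The period was tolled for 232 days by the defendant's active military service (2016-07-30 to 2017-03-19), pushing the deadline to 2017-10-19.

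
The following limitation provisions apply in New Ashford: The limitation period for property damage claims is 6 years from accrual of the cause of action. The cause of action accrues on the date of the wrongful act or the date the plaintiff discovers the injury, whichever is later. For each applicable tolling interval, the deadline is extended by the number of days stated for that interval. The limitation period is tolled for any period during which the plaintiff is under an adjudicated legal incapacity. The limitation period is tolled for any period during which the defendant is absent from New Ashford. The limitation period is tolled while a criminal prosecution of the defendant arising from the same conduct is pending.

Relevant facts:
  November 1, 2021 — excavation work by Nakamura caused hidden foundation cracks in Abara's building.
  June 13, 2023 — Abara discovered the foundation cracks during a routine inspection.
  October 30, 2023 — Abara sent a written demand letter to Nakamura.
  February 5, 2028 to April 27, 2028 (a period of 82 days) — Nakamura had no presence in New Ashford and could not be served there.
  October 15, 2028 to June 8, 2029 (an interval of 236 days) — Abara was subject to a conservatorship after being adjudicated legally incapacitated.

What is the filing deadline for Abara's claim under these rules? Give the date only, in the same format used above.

April 27, 2030

The claim accrued on June 13, 2023 — the later of the November 1, 2021 act and the June 13, 2023 discovery.
6 years from June 13, 2023 is June 13, 2029.
Because the defendant's absence from the jurisdiction ran from February 5, 2028 to April 27, 2028, the deadline is extended by 82 days to September 3, 2029.
Because the plaintiff's legal incapacity ran from October 15, 2028 to June 8, 2029, the deadline is extended by 236 days to April 27, 2030.
None of the other events listed affects the running of the period under the stated rules.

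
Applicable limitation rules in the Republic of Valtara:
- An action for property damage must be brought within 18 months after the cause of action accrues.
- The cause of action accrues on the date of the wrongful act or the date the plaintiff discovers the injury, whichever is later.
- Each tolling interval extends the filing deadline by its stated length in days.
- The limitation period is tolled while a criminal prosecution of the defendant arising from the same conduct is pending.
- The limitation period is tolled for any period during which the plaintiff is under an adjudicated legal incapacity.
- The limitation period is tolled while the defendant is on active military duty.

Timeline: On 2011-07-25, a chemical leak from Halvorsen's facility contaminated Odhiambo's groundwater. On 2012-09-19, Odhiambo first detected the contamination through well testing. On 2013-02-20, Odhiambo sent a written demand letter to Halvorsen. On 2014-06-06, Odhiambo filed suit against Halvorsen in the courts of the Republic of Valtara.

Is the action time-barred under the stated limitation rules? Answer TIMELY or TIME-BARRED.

Taking the later of the act (2011-07-25) and discovery (2012-09-19), the claim accrued on 2012-09-19.
Adding the 18 months base period to 2012-09-19 gives a deadline of 2014-03-19, before any tolling.
None of the other events listed affects the running of the period under the stated rules.
Filing on 2014-06-06 missed the 2014-03-19 deadline — the action is time-barred.

TIME-BARRED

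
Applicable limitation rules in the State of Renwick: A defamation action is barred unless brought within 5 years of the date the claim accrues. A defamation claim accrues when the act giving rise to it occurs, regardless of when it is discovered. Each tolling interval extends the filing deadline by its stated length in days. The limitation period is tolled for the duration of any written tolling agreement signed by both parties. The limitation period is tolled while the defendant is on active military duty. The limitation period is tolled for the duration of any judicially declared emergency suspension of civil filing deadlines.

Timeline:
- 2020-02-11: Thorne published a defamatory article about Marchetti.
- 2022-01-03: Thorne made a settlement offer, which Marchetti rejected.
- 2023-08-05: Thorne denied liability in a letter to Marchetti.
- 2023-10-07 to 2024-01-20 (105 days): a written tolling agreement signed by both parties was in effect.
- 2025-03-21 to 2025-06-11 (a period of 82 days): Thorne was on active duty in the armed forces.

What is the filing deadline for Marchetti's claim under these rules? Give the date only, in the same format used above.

The limitation period began to run on 2020-02-11.
The untolled deadline — 5 years after 2020-02-11 — is 2025-02-11.
The written tolling agreement from 2023-10-07 to 2024-01-20 tolled the period for 105 days, extending the deadline to 2025-05-27.
The defendant's active military service from 2025-03-21 to 2025-06-11 tolled the period for 82 days, extending the deadline to 2025-08-17.
The other events in the timeline have no effect on the limitation period under the stated rules.

2025-08-17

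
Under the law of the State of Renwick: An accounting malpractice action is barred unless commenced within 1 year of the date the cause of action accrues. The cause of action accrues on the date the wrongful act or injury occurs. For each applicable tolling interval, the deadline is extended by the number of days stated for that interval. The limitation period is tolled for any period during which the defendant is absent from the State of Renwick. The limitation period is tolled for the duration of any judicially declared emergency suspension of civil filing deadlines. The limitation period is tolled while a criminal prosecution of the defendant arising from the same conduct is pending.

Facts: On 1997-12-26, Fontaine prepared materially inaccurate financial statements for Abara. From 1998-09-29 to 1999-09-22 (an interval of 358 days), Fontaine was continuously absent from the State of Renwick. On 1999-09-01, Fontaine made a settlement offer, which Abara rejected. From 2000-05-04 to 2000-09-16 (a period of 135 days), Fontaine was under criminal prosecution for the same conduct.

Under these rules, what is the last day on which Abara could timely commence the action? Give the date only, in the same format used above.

The claim accrued on 1997-12-26, when the wrongful act occurred.
Adding the 1 year base period to 1997-12-26 gives a deadline of 1998-12-26, before any tolling.
Because the defendant's absence from the jurisdiction ran from 1998-09-29 to 1999-09-22, the deadline is extended by 358 days to 1999-12-19.
The pending criminal prosecution starting 2000-05-04 came too late — the period had run on 1999-12-19 — and so does not extend the deadline.
Nothing else in the chronology tolls or restarts the period.

1999-12-19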